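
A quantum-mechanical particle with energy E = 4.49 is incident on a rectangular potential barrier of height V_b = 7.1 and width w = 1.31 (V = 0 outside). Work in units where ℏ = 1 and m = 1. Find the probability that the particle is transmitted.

Since E < V_b the interior solution is evanescent with decay constant κ = √(2m(V_b − E))/ℏ = 2.285.
κw = 2.993, sinh(κw) = 9.948.
The exact tunnelling result is T⁻¹ = 1 + V_b² sinh²(κw) / [4E(V_b − E)] = 107.4, so T = 0.00931.

T = 0.00931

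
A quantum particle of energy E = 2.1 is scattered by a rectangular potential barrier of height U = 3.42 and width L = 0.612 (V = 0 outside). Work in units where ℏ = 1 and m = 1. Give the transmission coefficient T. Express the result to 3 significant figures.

Since E < U the interior solution is evanescent with decay constant κ = √(2m(U − E))/ℏ = 1.625.
κL = 0.9944, sinh(κL) = 1.167.
Matching ψ, ψ′ at both faces gives T = [1 + U² sinh²(κL) / (4E(U − E))]⁻¹ = 1/2.436 = 0.411.

T = 0.411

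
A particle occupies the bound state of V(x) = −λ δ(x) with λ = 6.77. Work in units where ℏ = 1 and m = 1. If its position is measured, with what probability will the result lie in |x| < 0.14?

P = 0.850

The normalised bound state is ψ = √κ e^{−κ|x|} with κ = mλ/ℏ² = 6.770.
P(|x| < d) = ∫_{−d}^{d} κ e^{−2κ|x|} dx = 1 − e^{−2κd} = 1 − e^{−1.896} = 0.8498.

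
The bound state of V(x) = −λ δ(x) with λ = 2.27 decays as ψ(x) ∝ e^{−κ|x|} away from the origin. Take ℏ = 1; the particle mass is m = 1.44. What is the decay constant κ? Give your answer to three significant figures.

Integrate −(ℏ²/2m)ψ'' − λδ(x)ψ = Eψ from −ε to +ε: the ψ'' term gives ψ'(0⁺) − ψ'(0⁻) and the δ term gives −(2mλ/ℏ²)ψ(0).
With ψ ∝ e^{−κ|x|} this yields −2κ = −2mλ/ℏ², so κ = mλ/ℏ² = 3.269.

κ = 3.27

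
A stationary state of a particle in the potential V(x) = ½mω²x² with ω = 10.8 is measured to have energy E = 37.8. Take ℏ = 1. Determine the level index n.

Invert E_n = (n + ½)ℏω: n = E/ℏω − ½ = 3.000, so n = 3.

n = 3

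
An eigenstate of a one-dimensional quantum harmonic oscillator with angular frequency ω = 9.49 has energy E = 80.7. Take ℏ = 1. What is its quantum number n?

Invert E_n = (n + ½)ℏω: n = E/ℏω − ½ = 8.004, so n = 8.

n = 8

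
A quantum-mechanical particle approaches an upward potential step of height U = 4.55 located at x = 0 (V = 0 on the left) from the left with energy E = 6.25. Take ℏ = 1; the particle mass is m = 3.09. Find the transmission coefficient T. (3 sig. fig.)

T = 0.901

On each side the TISE gives plane waves with k = √(2m(E − V))/ℏ: k₁ = √(2·3.09·6.25) = 6.215, k₂ = √(2·3.09·1.7) = 3.241.
Continuity of ψ and ψ′ at the step yields the reflection amplitude r = (k₁ − k₂)/(k₁ + k₂) = 0.3145; thus R = |r|² = 0.09889, T = 0.9011.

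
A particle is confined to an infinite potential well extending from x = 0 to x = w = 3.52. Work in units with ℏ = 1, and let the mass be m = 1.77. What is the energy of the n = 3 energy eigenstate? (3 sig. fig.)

Requiring ψ(0) = ψ(w) = 0 quantises k = nπ/w, hence E_n = ℏ²k²/2m = n²π²ℏ²/(2mw²).
E_3 = 3² × π² / (2 × 1.77 × 3.52²) = 2.025.

E = 2.03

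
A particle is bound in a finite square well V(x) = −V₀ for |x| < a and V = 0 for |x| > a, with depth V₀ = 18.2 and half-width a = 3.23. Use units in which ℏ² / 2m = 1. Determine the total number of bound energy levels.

Define the well-strength parameter z₀ = (a/ℏ)√(2mV₀) = 3.23 × √(2·0.5·18.2) = 13.78.
A new bound state (alternating even/odd) appears each time z₀ passes a multiple of π/2, so N = ⌊2z₀/π⌋ + 1 = ⌊8.772⌋ + 1 = 9.

N = 9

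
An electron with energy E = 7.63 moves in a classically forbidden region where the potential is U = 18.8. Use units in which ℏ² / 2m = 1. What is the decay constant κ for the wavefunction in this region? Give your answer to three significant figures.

Since E < U the TISE in this region is ψ'' = κ²ψ with κ = √(2m(U − E))/ℏ.
κ = √(2 × 0.5 × 11.17) = 3.342.

κ = 3.34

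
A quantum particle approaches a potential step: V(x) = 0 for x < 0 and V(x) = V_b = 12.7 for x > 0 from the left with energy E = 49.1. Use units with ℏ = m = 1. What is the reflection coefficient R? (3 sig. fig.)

R = 0.00558

The wavenumbers are k₁ = √(2mE)/ℏ = 9.910 on the left and k₂ = √(2m(E − V_b))/ℏ = 8.532 on the right.
Continuity of ψ and ψ′ at the step yields the reflection amplitude r = (k₁ − k₂)/(k₁ + k₂) = 0.07468; thus R = |r|² = 0.005578, T = 0.9944.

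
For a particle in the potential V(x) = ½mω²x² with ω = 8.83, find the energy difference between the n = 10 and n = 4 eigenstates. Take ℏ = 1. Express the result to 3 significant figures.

E_n = ℏω(n + ½), so ΔE = (10 − 4) ℏω = 6 × 8.83 = 52.98.

ΔE = 53.0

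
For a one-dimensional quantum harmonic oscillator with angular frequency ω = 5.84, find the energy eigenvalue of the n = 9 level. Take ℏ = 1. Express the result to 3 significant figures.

E = 55.5

Using E_n = (n + ½)ℏω: E_9 = 9.5 × 5.84 = 55.48.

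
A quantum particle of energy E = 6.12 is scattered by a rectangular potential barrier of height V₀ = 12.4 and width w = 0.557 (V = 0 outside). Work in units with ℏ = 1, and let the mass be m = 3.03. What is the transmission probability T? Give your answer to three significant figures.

Since E < V₀ the interior solution is evanescent with decay constant κ = √(2m(V₀ − E))/ℏ = 6.169.
κw = 3.436, sinh(κw) = 15.52.
Matching ψ, ψ′ at both faces gives T = [1 + V₀² sinh²(κw) / (4E(V₀ − E))]⁻¹ = 1/241.8 = 0.00414.

T = 0.00414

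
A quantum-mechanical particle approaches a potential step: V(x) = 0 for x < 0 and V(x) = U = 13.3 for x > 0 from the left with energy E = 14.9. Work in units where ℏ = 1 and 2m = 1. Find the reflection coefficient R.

On each side the TISE gives plane waves with k = √(2m(E − V))/ℏ: k₁ = √(2·½·14.9) = 3.860, k₂ = √(2·½·1.6) = 1.265.
Matching ψ and ψ′ at x = 0 gives r = (k₁ − k₂)/(k₁ + k₂), so R = r² = 0.2564 and T = 1 − R = 0.7436.

R = 0.256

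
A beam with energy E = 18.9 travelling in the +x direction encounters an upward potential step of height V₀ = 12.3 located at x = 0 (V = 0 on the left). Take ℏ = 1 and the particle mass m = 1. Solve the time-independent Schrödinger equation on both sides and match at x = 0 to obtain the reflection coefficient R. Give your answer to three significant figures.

R = 0.0661

The wavenumbers are k₁ = √(2mE)/ℏ = 6.148 on the left and k₂ = √(2m(E − V₀))/ℏ = 3.633 on the right.
Continuity of ψ and ψ′ at the step yields the reflection amplitude r = (k₁ − k₂)/(k₁ + k₂) = 0.2571; thus R = |r|² = 0.06611, T = 0.9339.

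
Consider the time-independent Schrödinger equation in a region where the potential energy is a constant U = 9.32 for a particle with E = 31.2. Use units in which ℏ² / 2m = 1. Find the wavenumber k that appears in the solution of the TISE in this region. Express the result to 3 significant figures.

With E > U the solution is oscillatory, ψ ∝ e^{±ikx} with k = √(2m(E − U))/ℏ.
k = √(2 × 0.5 × 21.88) = 4.678.

k = 4.68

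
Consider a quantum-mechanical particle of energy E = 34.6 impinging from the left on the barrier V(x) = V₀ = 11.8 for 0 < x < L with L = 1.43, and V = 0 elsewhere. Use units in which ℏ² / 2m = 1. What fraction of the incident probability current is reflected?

R = 0.0117

Above the barrier the interior wavenumber is k₂ = √(2m(E − V₀))/ℏ = 4.775, giving phase k₂L = 6.828.
Matching at both interfaces gives T⁻¹ = 1 + V₀² sin²(k₂L) / [4E(E − V₀)] = 1.012, hence T = 0.988.
R = 1 − T = 0.0117.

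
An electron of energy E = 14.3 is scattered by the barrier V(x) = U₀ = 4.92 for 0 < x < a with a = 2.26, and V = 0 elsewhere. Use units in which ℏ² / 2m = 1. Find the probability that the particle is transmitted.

T = 0.984

E > U₀: inside the barrier k₂ = √(2m(E − U₀))/ℏ = 3.063, k₂a = 6.922.
Matching at both interfaces gives T⁻¹ = 1 + U₀² sin²(k₂a) / [4E(E − U₀)] = 1.016, hence T = 0.984.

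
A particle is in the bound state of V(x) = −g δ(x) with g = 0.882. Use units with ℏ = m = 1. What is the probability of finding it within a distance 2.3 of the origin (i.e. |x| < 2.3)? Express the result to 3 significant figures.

P = 0.983

The normalised bound state is ψ = √κ e^{−κ|x|} with κ = mg/ℏ² = 0.8820.
P(|x| < d) = ∫_{−d}^{d} κ e^{−2κ|x|} dx = 1 − e^{−2κd} = 1 − e^{−4.057} = 0.9827.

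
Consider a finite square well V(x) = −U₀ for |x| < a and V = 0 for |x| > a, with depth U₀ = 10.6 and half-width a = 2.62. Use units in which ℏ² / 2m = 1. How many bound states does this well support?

The dimensionless depth is z₀ = a√(2mU₀)/ℏ = 2.62 × √(10.60) = 8.530.
The even/odd transcendental equations gain one root per π/2 in z₀, giving N = 1 + ⌊2z₀/π⌋ = 1 + ⌊5.430⌋ = 6.

N = 6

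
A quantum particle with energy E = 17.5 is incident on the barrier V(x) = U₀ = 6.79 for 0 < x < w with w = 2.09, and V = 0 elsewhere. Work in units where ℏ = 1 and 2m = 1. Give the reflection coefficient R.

Above the barrier the interior wavenumber is k₂ = √(2m(E − U₀))/ℏ = 3.273, giving phase k₂w = 6.840.
T = [1 + U₀² sin²(k₂w) / (4E(E − U₀))]⁻¹ = 1/1.017 = 0.983.
R = 1 − T = 0.0169.

R = 0.0169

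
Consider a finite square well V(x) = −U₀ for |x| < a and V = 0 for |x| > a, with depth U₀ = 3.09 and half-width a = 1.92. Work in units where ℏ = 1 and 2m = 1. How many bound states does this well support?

N = 3

The dimensionless depth is z₀ = a√(2mU₀)/ℏ = 1.92 × √(3.090) = 3.375.
A new bound state (alternating even/odd) appears each time z₀ passes a multiple of π/2, so N = ⌊2z₀/π⌋ + 1 = ⌊2.149⌋ + 1 = 3.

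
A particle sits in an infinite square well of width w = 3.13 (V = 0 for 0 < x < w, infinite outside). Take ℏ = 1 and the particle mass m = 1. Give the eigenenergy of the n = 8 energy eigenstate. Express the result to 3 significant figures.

Requiring ψ(0) = ψ(w) = 0 quantises k = nπ/w, hence E_n = ℏ²k²/2m = n²π²ℏ²/(2mw²).
E_8 = 8² × π² / (2 × 1 × 3.13²) = 32.24.

E = 32.2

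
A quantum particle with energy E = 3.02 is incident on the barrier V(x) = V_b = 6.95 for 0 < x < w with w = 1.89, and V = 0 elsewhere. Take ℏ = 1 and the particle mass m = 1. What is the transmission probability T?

T = 0.0000982

E < V_b: inside the barrier ψ ∝ e^{±κx} with κ = √(2m(V_b − E))/ℏ = 2.804.
κw = 5.299, sinh(κw) = 100.0.
The exact tunnelling result is T⁻¹ = 1 + V_b² sinh²(κw) / [4E(V_b − E)] = 10180, so T = 0.0000982.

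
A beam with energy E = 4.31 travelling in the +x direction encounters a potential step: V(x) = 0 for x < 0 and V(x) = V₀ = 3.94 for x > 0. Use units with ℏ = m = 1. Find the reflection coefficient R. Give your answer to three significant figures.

R = 0.299

The wavenumbers are k₁ = √(2mE)/ℏ = 2.936 on the left and k₂ = √(2m(E − V₀))/ℏ = 0.8602 on the right.
Matching ψ and ψ′ at x = 0 gives r = (k₁ − k₂)/(k₁ + k₂), so R = r² = 0.2990 and T = 1 − R = 0.7010.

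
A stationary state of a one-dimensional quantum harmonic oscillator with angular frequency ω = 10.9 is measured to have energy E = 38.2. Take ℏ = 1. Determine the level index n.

n = 3

E_n = ℏω(n + ½) ⇒ n = E/(ℏω) − ½ = 38.2/10.9 − 0.5 = 3.005 → n = 3.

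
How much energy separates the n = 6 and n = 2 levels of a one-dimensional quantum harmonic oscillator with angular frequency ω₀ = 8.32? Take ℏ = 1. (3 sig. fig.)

ΔE = 33.3

E_n = ℏω₀(n + ½), so ΔE = (6 − 2) ℏω₀ = 4 × 8.32 = 33.28.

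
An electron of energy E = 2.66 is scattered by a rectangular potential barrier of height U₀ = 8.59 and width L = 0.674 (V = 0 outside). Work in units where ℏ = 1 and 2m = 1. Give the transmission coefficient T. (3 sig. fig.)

T = 0.122

E < U₀: inside the barrier ψ ∝ e^{±κx} with κ = √(2m(U₀ − E))/ℏ = 2.435.
κL = 1.641, sinh(κL) = 2.484.
The exact tunnelling result is T⁻¹ = 1 + U₀² sinh²(κL) / [4E(U₀ − E)] = 8.216, so T = 0.122.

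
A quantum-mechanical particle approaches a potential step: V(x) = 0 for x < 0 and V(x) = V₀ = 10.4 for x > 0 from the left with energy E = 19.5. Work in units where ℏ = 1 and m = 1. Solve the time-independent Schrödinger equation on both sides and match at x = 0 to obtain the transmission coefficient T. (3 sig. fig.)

T = 0.965

On each side the TISE gives plane waves with k = √(2m(E − V))/ℏ: k₁ = √(2·1·19.5) = 6.245, k₂ = √(2·1·9.1) = 4.266.
Matching ψ and ψ′ at x = 0 gives r = (k₁ − k₂)/(k₁ + k₂), so R = r² = 0.03544 and T = 1 − R = 0.9646.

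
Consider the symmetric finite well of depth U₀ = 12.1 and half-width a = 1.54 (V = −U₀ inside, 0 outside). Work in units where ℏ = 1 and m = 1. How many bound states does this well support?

N = 5

The dimensionless depth is z₀ = a√(2mU₀)/ℏ = 1.54 × √(24.20) = 7.576.
A new bound state (alternating even/odd) appears each time z₀ passes a multiple of π/2, so N = ⌊2z₀/π⌋ + 1 = ⌊4.823⌋ + 1 = 5.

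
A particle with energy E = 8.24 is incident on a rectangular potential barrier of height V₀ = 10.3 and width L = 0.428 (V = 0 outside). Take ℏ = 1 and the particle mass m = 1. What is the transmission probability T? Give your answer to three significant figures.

E < V₀: inside the barrier ψ ∝ e^{±κx} with κ = √(2m(V₀ − E))/ℏ = 2.030.
κL = 0.8687, sinh(κL) = 0.9822.
The exact tunnelling result is T⁻¹ = 1 + V₀² sinh²(κL) / [4E(V₀ − E)] = 2.507, so T = 0.399.

T = 0.399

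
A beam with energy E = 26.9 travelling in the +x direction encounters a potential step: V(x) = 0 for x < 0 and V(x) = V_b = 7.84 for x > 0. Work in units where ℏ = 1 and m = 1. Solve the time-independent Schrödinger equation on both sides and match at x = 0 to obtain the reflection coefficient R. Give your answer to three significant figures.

The wavenumbers are k₁ = √(2mE)/ℏ = 7.335 on the left and k₂ = √(2m(E − V_b))/ℏ = 6.174 on the right.
Matching ψ and ψ′ at x = 0 gives r = (k₁ − k₂)/(k₁ + k₂), so R = r² = 0.007382 and T = 1 − R = 0.9926.

R = 0.00738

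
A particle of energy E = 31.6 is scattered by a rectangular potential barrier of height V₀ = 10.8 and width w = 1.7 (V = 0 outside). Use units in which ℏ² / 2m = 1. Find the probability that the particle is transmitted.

T = 0.958

E > V₀: inside the barrier k₂ = √(2m(E − V₀))/ℏ = 4.561, k₂w = 7.753.
T = [1 + V₀² sin²(k₂w) / (4E(E − V₀))]⁻¹ = 1/1.044 = 0.958.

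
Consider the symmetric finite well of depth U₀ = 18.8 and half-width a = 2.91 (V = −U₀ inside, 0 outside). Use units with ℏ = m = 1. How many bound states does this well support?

N = 12

The dimensionless depth is z₀ = a√(2mU₀)/ℏ = 2.91 × √(37.60) = 17.84.
A new bound state (alternating even/odd) appears each time z₀ passes a multiple of π/2, so N = ⌊2z₀/π⌋ + 1 = ⌊11.36⌋ + 1 = 12.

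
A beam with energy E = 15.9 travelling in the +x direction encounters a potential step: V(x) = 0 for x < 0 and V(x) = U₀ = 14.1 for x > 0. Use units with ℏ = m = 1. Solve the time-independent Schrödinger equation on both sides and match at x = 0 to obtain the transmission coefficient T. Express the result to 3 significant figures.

T = 0.754

The wavenumbers are k₁ = √(2mE)/ℏ = 5.639 on the left and k₂ = √(2m(E − U₀))/ℏ = 1.897 on the right.
Matching ψ and ψ′ at x = 0 gives r = (k₁ − k₂)/(k₁ + k₂), so R = r² = 0.2465 and T = 1 − R = 0.7535.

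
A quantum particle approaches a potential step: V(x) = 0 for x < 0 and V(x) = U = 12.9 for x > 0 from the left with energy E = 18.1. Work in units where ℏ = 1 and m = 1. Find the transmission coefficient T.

The wavenumbers are k₁ = √(2mE)/ℏ = 6.017 on the left and k₂ = √(2m(E − U))/ℏ = 3.225 on the right.
Continuity of ψ and ψ′ at the step yields the reflection amplitude r = (k₁ − k₂)/(k₁ + k₂) = 0.3021; thus R = |r|² = 0.09126, T = 0.9087.

T = 0.909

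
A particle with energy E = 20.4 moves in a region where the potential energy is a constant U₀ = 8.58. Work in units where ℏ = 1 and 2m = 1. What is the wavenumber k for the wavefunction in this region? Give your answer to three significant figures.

k = 3.44

With E > U₀ the solution is oscillatory, ψ ∝ e^{±ikx} with k = √(2m(E − U₀))/ℏ.
k = √(2 × 0.5 × 11.82) = 3.438.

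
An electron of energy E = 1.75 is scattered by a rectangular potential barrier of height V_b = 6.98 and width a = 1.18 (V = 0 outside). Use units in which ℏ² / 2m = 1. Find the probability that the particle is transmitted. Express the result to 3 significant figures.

T = 0.0136

E < V_b: inside the barrier ψ ∝ e^{±κx} with κ = √(2m(V_b − E))/ℏ = 2.287.
κa = 2.699, sinh(κa) = 7.396.
The exact tunnelling result is T⁻¹ = 1 + V_b² sinh²(κa) / [4E(V_b − E)] = 73.79, so T = 0.0136.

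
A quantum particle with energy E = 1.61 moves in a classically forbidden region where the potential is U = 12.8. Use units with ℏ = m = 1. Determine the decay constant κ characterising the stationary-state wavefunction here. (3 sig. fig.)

κ = 4.73

Since E < U the TISE in this region is ψ'' = κ²ψ with κ = √(2m(U − E))/ℏ.
κ = √(2 × 1 × 11.19) = 4.731.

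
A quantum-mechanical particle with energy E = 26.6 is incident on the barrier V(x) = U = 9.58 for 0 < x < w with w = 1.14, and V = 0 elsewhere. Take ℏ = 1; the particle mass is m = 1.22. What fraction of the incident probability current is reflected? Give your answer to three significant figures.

R = 0.0373

Above the barrier the interior wavenumber is k₂ = √(2m(E − U))/ℏ = 6.444, giving phase k₂w = 7.346.
T = [1 + U² sin²(k₂w) / (4E(E − U))]⁻¹ = 1/1.039 = 0.963.
R = 1 − T = 0.0373.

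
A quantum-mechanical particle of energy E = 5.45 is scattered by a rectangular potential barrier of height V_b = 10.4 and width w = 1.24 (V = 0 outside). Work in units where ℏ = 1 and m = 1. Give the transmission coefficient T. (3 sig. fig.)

T = 0.00163

Since E < V_b the interior solution is evanescent with decay constant κ = √(2m(V_b − E))/ℏ = 3.146.
κw = 3.902, sinh(κw) = 24.73.
Matching ψ, ψ′ at both faces gives T = [1 + V_b² sinh²(κw) / (4E(V_b − E))]⁻¹ = 1/614.0 = 0.00163.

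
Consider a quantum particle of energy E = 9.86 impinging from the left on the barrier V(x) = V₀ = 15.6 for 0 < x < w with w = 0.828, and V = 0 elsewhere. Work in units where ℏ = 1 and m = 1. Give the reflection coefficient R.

E < V₀: inside the barrier ψ ∝ e^{±κx} with κ = √(2m(V₀ − E))/ℏ = 3.388.
κw = 2.805, sinh(κw) = 8.237.
Matching ψ, ψ′ at both faces gives T = [1 + V₀² sinh²(κw) / (4E(V₀ − E))]⁻¹ = 1/73.93 = 0.0135.
R = 1 − T = 0.986.

R = 0.986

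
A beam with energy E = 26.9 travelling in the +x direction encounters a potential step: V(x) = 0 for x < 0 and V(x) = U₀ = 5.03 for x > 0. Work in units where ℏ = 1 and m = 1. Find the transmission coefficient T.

T = 0.997

On each side the TISE gives plane waves with k = √(2m(E − V))/ℏ: k₁ = √(2·1·26.9) = 7.335, k₂ = √(2·1·21.87) = 6.614.
Continuity of ψ and ψ′ at the step yields the reflection amplitude r = (k₁ − k₂)/(k₁ + k₂) = 0.05171; thus R = |r|² = 0.002674, T = 0.9973.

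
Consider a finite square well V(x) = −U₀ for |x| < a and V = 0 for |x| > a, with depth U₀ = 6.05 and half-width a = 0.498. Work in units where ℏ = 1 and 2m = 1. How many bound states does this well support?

The dimensionless depth is z₀ = a√(2mU₀)/ℏ = 0.498 × √(6.050) = 1.225.
The even/odd transcendental equations gain one root per π/2 in z₀, giving N = 1 + ⌊2z₀/π⌋ = 1 + ⌊0.7798⌋ = 1.

N = 1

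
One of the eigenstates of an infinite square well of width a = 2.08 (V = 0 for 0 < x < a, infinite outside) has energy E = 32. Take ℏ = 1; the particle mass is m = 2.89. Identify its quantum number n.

n = 9

From E_n = n²π²ℏ²/(2ma²) invert to n = √(2ma²E)/(πℏ).
n = (2.08/π) × √(2 × 2.89 × 32) = 9.004 → n = 9.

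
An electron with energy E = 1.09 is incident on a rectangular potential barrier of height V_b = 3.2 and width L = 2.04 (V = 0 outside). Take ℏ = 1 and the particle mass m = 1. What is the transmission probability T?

Since E < V_b the interior solution is evanescent with decay constant κ = √(2m(V_b − E))/ℏ = 2.054.
κL = 4.191, sinh(κL) = 33.03.
The exact tunnelling result is T⁻¹ = 1 + V_b² sinh²(κL) / [4E(V_b − E)] = 1215, so T = 0.000823.

T = 0.000823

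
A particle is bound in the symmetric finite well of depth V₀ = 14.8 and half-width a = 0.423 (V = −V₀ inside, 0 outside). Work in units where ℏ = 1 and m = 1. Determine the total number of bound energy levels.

The dimensionless depth is z₀ = a√(2mV₀)/ℏ = 0.423 × √(29.60) = 2.301.
A new bound state (alternating even/odd) appears each time z₀ passes a multiple of π/2, so N = ⌊2z₀/π⌋ + 1 = ⌊1.465⌋ + 1 = 2.

N = 2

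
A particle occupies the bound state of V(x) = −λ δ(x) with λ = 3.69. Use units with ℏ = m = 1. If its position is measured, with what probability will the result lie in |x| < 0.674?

The normalised bound state is ψ = √κ e^{−κ|x|} with κ = mλ/ℏ² = 3.690.
P(|x| < d) = ∫_{−d}^{d} κ e^{−2κ|x|} dx = 1 − e^{−2κd} = 1 − e^{−4.974} = 0.9931.

P = 0.993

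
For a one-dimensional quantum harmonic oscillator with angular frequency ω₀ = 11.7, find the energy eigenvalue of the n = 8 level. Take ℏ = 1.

E = 99.5

Using E_n = (n + ½)ℏω₀: E_8 = 8.5 × 11.7 = 99.45.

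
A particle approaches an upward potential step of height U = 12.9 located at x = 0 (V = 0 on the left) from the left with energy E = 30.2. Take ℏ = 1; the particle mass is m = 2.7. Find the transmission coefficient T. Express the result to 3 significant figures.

On each side the TISE gives plane waves with k = √(2m(E − V))/ℏ: k₁ = √(2·2.7·30.2) = 12.77, k₂ = √(2·2.7·17.3) = 9.665.
Continuity of ψ and ψ′ at the step yields the reflection amplitude r = (k₁ − k₂)/(k₁ + k₂) = 0.1384; thus R = |r|² = 0.01915, T = 0.9808.

T = 0.981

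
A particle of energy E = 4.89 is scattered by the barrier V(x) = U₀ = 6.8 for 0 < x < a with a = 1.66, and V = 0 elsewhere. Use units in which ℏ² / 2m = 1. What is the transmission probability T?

T = 0.0325

Since E < U₀ the interior solution is evanescent with decay constant κ = √(2m(U₀ − E))/ℏ = 1.382.
κa = 2.294, sinh(κa) = 4.908.
The exact tunnelling result is T⁻¹ = 1 + U₀² sinh²(κa) / [4E(U₀ − E)] = 30.81, so T = 0.0325.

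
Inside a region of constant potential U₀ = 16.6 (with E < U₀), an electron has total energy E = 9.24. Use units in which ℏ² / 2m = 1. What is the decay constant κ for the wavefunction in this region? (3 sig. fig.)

κ = 2.71

Since E < U₀ the TISE in this region is ψ'' = κ²ψ with κ = √(2m(U₀ − E))/ℏ.
κ = √(2 × 0.5 × 7.36) = 2.713.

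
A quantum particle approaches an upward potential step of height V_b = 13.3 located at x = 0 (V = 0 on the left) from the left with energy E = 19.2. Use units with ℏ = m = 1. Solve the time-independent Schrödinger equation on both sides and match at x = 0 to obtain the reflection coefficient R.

On each side the TISE gives plane waves with k = √(2m(E − V))/ℏ: k₁ = √(2·1·19.2) = 6.197, k₂ = √(2·1·5.9) = 3.435.
Matching ψ and ψ′ at x = 0 gives r = (k₁ − k₂)/(k₁ + k₂), so R = r² = 0.08221 and T = 1 − R = 0.9178.

R = 0.0822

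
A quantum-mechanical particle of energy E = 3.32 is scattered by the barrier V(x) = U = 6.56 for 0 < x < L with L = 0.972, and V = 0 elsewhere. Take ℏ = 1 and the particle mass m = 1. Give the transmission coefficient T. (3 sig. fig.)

T = 0.0280

Since E < U the interior solution is evanescent with decay constant κ = √(2m(U − E))/ℏ = 2.546.
κL = 2.474, sinh(κL) = 5.895.
The exact tunnelling result is T⁻¹ = 1 + U² sinh²(κL) / [4E(U − E)] = 35.75, so T = 0.0280.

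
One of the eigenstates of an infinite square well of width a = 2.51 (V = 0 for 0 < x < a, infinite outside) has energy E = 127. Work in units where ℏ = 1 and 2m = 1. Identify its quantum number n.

n = 9

For an infinite well E_n = n²π²ℏ²/(2ma²), so n = (a/πℏ)√(2mE).
n = (2.51/π) × √(2 × 0.5 × 127) = 9.004 → n = 9.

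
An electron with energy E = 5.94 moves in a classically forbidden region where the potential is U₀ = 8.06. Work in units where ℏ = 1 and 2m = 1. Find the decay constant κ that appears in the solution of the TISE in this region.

κ = 1.46

Since E < U₀ the TISE in this region is ψ'' = κ²ψ with κ = √(2m(U₀ − E))/ℏ.
κ = √(2 × 0.5 × 2.12) = 1.456.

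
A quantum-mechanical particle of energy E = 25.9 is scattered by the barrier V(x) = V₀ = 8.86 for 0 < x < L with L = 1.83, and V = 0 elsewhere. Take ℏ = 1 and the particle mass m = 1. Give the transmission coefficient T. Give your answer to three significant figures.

E > V₀: inside the barrier k₂ = √(2m(E − V₀))/ℏ = 5.838, k₂L = 10.68.
Matching at both interfaces gives T⁻¹ = 1 + V₀² sin²(k₂L) / [4E(E − V₀)] = 1.040, hence T = 0.961.

T = 0.961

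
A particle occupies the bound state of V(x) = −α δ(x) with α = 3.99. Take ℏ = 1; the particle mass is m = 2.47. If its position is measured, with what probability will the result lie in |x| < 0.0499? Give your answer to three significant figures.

The normalised bound state is ψ = √κ e^{−κ|x|} with κ = mα/ℏ² = 9.855.
P(|x| < d) = ∫_{−d}^{d} κ e^{−2κ|x|} dx = 1 − e^{−2κd} = 1 − e^{−0.9836} = 0.6260.

P = 0.626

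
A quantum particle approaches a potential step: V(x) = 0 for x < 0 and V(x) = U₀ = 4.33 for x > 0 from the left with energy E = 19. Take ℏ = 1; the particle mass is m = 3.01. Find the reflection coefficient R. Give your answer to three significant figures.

On each side the TISE gives plane waves with k = √(2m(E − V))/ℏ: k₁ = √(2·3.01·19) = 10.69, k₂ = √(2·3.01·14.67) = 9.398.
Continuity of ψ and ψ′ at the step yields the reflection amplitude r = (k₁ − k₂)/(k₁ + k₂) = 0.06457; thus R = |r|² = 0.004169, T = 0.9958.

R = 0.00417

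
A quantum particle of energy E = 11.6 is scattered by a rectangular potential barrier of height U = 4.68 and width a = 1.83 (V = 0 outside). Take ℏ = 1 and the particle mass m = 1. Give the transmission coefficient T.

E > U: inside the barrier k₂ = √(2m(E − U))/ℏ = 3.720, k₂a = 6.808.
Matching at both interfaces gives T⁻¹ = 1 + U² sin²(k₂a) / [4E(E − U)] = 1.017, hence T = 0.983.

T = 0.983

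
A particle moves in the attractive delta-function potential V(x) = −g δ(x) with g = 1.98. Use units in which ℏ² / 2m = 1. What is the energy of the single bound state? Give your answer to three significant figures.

E = -0.980

For x ≠ 0 the bound state is ψ ∝ e^{−κ|x|}; integrating the TISE across the delta gives the cusp condition 2κ = 2mg/ℏ², so κ = 0.9900.
Then E = −ℏ²κ²/(2m) = −mg²/(2ℏ²) = -0.9801.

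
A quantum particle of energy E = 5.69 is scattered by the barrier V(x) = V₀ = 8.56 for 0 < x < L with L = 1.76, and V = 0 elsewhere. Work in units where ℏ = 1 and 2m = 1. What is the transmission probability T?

Since E < V₀ the interior solution is evanescent with decay constant κ = √(2m(V₀ − E))/ℏ = 1.694.
κL = 2.982, sinh(κL) = 9.835.
The exact tunnelling result is T⁻¹ = 1 + V₀² sinh²(κL) / [4E(V₀ − E)] = 109.5, so T = 0.00913.

T = 0.00913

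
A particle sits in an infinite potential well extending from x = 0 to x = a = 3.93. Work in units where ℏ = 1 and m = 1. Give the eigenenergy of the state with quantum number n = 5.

Requiring ψ(0) = ψ(a) = 0 quantises k = nπ/a, hence E_n = ℏ²k²/2m = n²π²ℏ²/(2ma²).
E_5 = 5² × π² / (2 × 1 × 3.93²) = 7.988.

E = 7.99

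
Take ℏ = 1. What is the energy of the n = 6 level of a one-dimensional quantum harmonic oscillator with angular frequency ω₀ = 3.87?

The oscillator eigenvalues are E_n = ℏω₀(n + ½), so E_6 = 3.87 × 6.5 = 25.16.

E = 25.2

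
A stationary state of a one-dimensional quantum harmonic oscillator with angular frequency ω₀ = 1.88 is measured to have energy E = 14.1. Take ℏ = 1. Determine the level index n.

n = 7

E_n = ℏω₀(n + ½) ⇒ n = E/(ℏω₀) − ½ = 14.1/1.88 − 0.5 = 7.000 → n = 7.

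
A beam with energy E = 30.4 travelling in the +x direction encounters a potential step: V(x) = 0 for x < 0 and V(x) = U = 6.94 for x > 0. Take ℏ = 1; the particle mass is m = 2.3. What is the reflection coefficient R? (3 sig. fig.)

On each side the TISE gives plane waves with k = √(2m(E − V))/ℏ: k₁ = √(2·2.3·30.4) = 11.83, k₂ = √(2·2.3·23.46) = 10.39.
Continuity of ψ and ψ′ at the step yields the reflection amplitude r = (k₁ − k₂)/(k₁ + k₂) = 0.06470; thus R = |r|² = 0.004186, T = 0.9958.

R = 0.00419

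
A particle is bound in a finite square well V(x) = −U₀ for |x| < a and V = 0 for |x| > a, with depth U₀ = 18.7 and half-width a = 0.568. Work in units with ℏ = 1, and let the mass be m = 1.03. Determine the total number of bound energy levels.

Define the well-strength parameter z₀ = (a/ℏ)√(2mU₀) = 0.568 × √(2·1.03·18.7) = 3.525.
The even/odd transcendental equations gain one root per π/2 in z₀, giving N = 1 + ⌊2z₀/π⌋ = 1 + ⌊2.244⌋ = 3.

N = 3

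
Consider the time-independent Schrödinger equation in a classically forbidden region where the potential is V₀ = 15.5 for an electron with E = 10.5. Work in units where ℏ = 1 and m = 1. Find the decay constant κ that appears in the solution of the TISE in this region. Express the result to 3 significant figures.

Since E < V₀ the TISE in this region is ψ'' = κ²ψ with κ = √(2m(V₀ − E))/ℏ.
κ = √(2 × 1 × 5) = 3.162.

κ = 3.16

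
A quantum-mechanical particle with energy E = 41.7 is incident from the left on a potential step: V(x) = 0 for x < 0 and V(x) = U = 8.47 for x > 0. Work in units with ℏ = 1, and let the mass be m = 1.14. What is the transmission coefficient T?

T = 0.997

On each side the TISE gives plane waves with k = √(2m(E − V))/ℏ: k₁ = √(2·1.14·41.7) = 9.751, k₂ = √(2·1.14·33.23) = 8.704.
Continuity of ψ and ψ′ at the step yields the reflection amplitude r = (k₁ − k₂)/(k₁ + k₂) = 0.05670; thus R = |r|² = 0.003215, T = 0.9968.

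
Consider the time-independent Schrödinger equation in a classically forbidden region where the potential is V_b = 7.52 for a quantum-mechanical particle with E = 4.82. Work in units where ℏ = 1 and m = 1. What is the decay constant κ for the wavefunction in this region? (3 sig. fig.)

κ = 2.32

Since E < V_b the TISE in this region is ψ'' = κ²ψ with κ = √(2m(V_b − E))/ℏ.
κ = √(2 × 1 × 2.7) = 2.324.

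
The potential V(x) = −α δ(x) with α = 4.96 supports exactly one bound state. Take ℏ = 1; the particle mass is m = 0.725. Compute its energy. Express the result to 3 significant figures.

For x ≠ 0 the bound state is ψ ∝ e^{−κ|x|}; integrating the TISE across the delta gives the cusp condition 2κ = 2mα/ℏ², so κ = 3.596.
Then E = −ℏ²κ²/(2m) = −mα²/(2ℏ²) = -8.918.

E = -8.92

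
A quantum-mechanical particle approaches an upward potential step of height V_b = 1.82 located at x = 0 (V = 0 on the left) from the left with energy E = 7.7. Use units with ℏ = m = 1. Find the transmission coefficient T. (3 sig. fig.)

T = 0.995

The wavenumbers are k₁ = √(2mE)/ℏ = 3.924 on the left and k₂ = √(2m(E − V_b))/ℏ = 3.429 on the right.
Matching ψ and ψ′ at x = 0 gives r = (k₁ − k₂)/(k₁ + k₂), so R = r² = 0.004531 and T = 1 − R = 0.9955.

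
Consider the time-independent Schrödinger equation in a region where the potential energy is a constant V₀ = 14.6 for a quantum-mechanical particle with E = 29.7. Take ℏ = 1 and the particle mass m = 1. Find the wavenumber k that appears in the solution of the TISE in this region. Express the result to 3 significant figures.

k = 5.50

With E > V₀ the solution is oscillatory, ψ ∝ e^{±ikx} with k = √(2m(E − V₀))/ℏ.
k = √(2 × 1 × 15.1) = 5.495.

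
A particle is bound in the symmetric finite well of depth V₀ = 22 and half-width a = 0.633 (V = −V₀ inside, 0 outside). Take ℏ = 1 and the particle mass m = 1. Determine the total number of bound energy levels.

N = 3

Define the well-strength parameter z₀ = (a/ℏ)√(2mV₀) = 0.633 × √(2·1·22) = 4.199.
A new bound state (alternating even/odd) appears each time z₀ passes a multiple of π/2, so N = ⌊2z₀/π⌋ + 1 = ⌊2.673⌋ + 1 = 3.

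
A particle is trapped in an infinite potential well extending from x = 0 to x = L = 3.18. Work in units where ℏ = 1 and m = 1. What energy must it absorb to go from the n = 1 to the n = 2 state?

ΔE = 1.46

E_n = n²π²ℏ²/(2mL²), so ΔE = (2² − 1²) π²ℏ²/(2mL²).
ΔE = 3 × π² / (2 × 1 × 3.18²) = 1.464.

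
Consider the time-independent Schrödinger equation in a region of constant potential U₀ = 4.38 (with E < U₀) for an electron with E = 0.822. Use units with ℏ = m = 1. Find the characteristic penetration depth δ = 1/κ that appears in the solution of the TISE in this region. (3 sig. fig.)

Since E < U₀ the TISE in this region is ψ'' = κ²ψ with κ = √(2m(U₀ − E))/ℏ.
κ = √(2 × 1 × 3.558) = 2.668. The penetration depth is δ = 1/κ = 0.375.

δ = 0.375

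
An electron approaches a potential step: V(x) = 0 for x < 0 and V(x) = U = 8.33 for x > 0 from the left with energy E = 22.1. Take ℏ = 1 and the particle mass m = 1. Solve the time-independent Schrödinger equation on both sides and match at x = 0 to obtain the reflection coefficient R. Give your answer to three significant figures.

R = 0.0139

On each side the TISE gives plane waves with k = √(2m(E − V))/ℏ: k₁ = √(2·1·22.1) = 6.648, k₂ = √(2·1·13.77) = 5.248.
Continuity of ψ and ψ′ at the step yields the reflection amplitude r = (k₁ − k₂)/(k₁ + k₂) = 0.1177; thus R = |r|² = 0.01386, T = 0.9861.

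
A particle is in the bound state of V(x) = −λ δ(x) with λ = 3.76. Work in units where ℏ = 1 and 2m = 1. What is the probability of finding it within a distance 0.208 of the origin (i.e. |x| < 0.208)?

P = 0.543

The normalised bound state is ψ = √κ e^{−κ|x|} with κ = mλ/ℏ² = 1.880.
P(|x| < d) = ∫_{−d}^{d} κ e^{−2κ|x|} dx = 1 − e^{−2κd} = 1 − e^{−0.7821} = 0.5425.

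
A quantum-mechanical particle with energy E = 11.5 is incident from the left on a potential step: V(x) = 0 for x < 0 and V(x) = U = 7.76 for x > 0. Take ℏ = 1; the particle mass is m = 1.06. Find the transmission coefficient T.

The wavenumbers are k₁ = √(2mE)/ℏ = 4.938 on the left and k₂ = √(2m(E − U))/ℏ = 2.816 on the right.
Matching ψ and ψ′ at x = 0 gives r = (k₁ − k₂)/(k₁ + k₂), so R = r² = 0.07489 and T = 1 − R = 0.9251.

T = 0.925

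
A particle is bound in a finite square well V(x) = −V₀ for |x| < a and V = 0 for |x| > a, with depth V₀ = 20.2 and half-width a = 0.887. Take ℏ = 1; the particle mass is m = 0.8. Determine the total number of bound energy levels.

N = 4

Define the well-strength parameter z₀ = (a/ℏ)√(2mV₀) = 0.887 × √(2·0.8·20.2) = 5.043.
A new bound state (alternating even/odd) appears each time z₀ passes a multiple of π/2, so N = ⌊2z₀/π⌋ + 1 = ⌊3.210⌋ + 1 = 4.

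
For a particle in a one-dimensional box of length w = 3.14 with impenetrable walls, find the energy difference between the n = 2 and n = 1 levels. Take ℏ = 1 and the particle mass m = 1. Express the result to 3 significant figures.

ΔE = 1.50

E_n = n²π²ℏ²/(2mw²), so ΔE = (2² − 1²) π²ℏ²/(2mw²).
ΔE = 3 × π² / (2 × 1 × 3.14²) = 1.502.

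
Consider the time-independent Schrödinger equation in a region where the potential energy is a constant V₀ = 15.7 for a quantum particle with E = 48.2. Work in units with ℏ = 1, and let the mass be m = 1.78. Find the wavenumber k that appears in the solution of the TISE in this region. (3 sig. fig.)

k = 10.8

With E > V₀ the solution is oscillatory, ψ ∝ e^{±ikx} with k = √(2m(E − V₀))/ℏ.
k = √(2 × 1.78 × 32.5) = 10.76.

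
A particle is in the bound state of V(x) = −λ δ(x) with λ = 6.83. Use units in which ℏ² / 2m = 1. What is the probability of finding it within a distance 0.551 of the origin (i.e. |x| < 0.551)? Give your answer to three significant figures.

The normalised bound state is ψ = √κ e^{−κ|x|} with κ = mλ/ℏ² = 3.415.
P(|x| < d) = ∫_{−d}^{d} κ e^{−2κ|x|} dx = 1 − e^{−2κd} = 1 − e^{−3.763} = 0.9768.

P = 0.977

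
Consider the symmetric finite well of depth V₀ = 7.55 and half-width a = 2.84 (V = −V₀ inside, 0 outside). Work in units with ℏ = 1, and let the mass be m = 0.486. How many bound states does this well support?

The dimensionless depth is z₀ = a√(2mV₀)/ℏ = 2.84 × √(7.339) = 7.694.
The even/odd transcendental equations gain one root per π/2 in z₀, giving N = 1 + ⌊2z₀/π⌋ = 1 + ⌊4.898⌋ = 5.

N = 5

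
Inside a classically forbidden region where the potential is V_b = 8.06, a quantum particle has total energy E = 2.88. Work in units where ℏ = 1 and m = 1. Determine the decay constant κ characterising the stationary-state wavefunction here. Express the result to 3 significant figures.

κ = 3.22

Since E < V_b the TISE in this region is ψ'' = κ²ψ with κ = √(2m(V_b − E))/ℏ.
κ = √(2 × 1 × 5.18) = 3.219.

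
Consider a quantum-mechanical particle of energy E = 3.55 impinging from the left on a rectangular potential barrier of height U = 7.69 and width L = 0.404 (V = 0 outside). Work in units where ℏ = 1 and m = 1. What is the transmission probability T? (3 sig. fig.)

E < U: inside the barrier ψ ∝ e^{±κx} with κ = √(2m(U − E))/ℏ = 2.877.
κL = 1.163, sinh(κL) = 1.443.
The exact tunnelling result is T⁻¹ = 1 + U² sinh²(κL) / [4E(U − E)] = 3.093, so T = 0.323.

T = 0.323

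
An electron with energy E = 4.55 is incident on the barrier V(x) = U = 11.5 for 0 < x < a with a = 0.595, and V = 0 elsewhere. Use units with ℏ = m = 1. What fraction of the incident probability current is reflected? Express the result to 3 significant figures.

E < U: inside the barrier ψ ∝ e^{±κx} with κ = √(2m(U − E))/ℏ = 3.728.
κa = 2.218, sinh(κa) = 4.542.
The exact tunnelling result is T⁻¹ = 1 + U² sinh²(κa) / [4E(U − E)] = 22.56, so T = 0.0443.
R = 1 − T = 0.956.

R = 0.956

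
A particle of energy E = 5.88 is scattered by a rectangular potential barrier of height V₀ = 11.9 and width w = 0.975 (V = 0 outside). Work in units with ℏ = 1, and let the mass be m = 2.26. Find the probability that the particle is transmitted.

E < V₀: inside the barrier ψ ∝ e^{±κx} with κ = √(2m(V₀ − E))/ℏ = 5.216.
κw = 5.086, sinh(κw) = 80.86.
The exact tunnelling result is T⁻¹ = 1 + V₀² sinh²(κw) / [4E(V₀ − E)] = 6541, so T = 0.000153.

T = 0.000153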